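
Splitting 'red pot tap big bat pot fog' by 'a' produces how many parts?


Splitting by 'a' breaks the string at each occurrence of the separator.
Text: 'red pot tap big bat pot fog'
Parts after split:
  Part 1: 'red pot t'
  Part 2: 'p big b'
  Part 3: 't pot fog'
Total parts: 3

3


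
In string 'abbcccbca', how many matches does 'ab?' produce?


Pattern 'ab?' matches 'a' optionally followed by 'b'.
String: 'abbcccbca'
Scanning left to right for 'a' then checking next char:
  Match 1: 'ab' (a followed by b)
  Match 2: 'a' (a not followed by b)
Total matches: 2

2


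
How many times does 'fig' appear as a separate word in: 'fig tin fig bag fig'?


Scanning each word for exact match 'fig':
  Word 1: 'fig' -> MATCH
  Word 2: 'tin' -> no
  Word 3: 'fig' -> MATCH
  Word 4: 'bag' -> no
  Word 5: 'fig' -> MATCH
Total matches: 3

3


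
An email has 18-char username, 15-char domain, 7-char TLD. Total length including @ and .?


An email address has format: username@domain.tld
Username length: 18
'@' character: 1
Domain length: 15
'.' character: 1
TLD length: 7
Total = 18 + 1 + 15 + 1 + 7 = 42

42


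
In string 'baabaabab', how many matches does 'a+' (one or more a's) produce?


Pattern 'a+' matches one or more consecutive a's.
String: 'baabaabab'
Scanning for runs of a:
  Match 1: 'aa' (length 2)
  Match 2: 'aa' (length 2)
  Match 3: 'a' (length 1)
Total matches: 3

3


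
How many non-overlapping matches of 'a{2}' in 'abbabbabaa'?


Pattern 'a{2}' matches exactly 2 consecutive a's (greedy, non-overlapping).
String: 'abbabbabaa'
Scanning for runs of a's:
  Run at pos 0: 'a' (length 1) -> 0 match(es)
  Run at pos 3: 'a' (length 1) -> 0 match(es)
  Run at pos 6: 'a' (length 1) -> 0 match(es)
  Run at pos 8: 'aa' (length 2) -> 1 match(es)
Matches found: ['aa']
Total: 1

1


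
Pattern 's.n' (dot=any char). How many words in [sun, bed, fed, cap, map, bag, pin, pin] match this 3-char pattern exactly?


Pattern 's.n' means: starts with 's', any single char, ends with 'n'.
Checking each word (must be exactly 3 chars):
  'sun' (len=3): MATCH
  'bed' (len=3): no
  'fed' (len=3): no
  'cap' (len=3): no
  'map' (len=3): no
  'bag' (len=3): no
  'pin' (len=3): no
  'pin' (len=3): no
Matching words: ['sun']
Total: 1

1


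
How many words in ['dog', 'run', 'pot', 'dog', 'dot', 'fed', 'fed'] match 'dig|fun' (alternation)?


Alternation 'dig|fun' matches either 'dig' or 'fun'.
Checking each word:
  'dog' -> no
  'run' -> no
  'pot' -> no
  'dog' -> no
  'dot' -> no
  'fed' -> no
  'fed' -> no
Matches: []
Count: 0

0


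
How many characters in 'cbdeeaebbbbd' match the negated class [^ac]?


Negated class [^ac] matches any char NOT in {a, c}
Scanning 'cbdeeaebbbbd':
  pos 0: 'c' -> no (excluded)
  pos 1: 'b' -> MATCH
  pos 2: 'd' -> MATCH
  pos 3: 'e' -> MATCH
  pos 4: 'e' -> MATCH
  pos 5: 'a' -> no (excluded)
  pos 6: 'e' -> MATCH
  pos 7: 'b' -> MATCH
  pos 8: 'b' -> MATCH
  pos 9: 'b' -> MATCH
  pos 10: 'b' -> MATCH
  pos 11: 'd' -> MATCH
Total matches: 10

10


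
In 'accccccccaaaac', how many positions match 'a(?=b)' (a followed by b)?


Lookahead 'a(?=b)' matches 'a' only when followed by 'b'.
String: 'accccccccaaaac'
Checking each position where char is 'a':
  pos 0: 'a' -> no (next='c')
  pos 9: 'a' -> no (next='a')
  pos 10: 'a' -> no (next='a')
  pos 11: 'a' -> no (next='a')
  pos 12: 'a' -> no (next='c')
Matching positions: []
Count: 0

0


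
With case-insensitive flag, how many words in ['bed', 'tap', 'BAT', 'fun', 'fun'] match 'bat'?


Case-insensitive matching: compare each word's lowercase form to 'bat'.
  'bed' -> lower='bed' -> no
  'tap' -> lower='tap' -> no
  'BAT' -> lower='bat' -> MATCH
  'fun' -> lower='fun' -> no
  'fun' -> lower='fun' -> no
Matches: ['BAT']
Count: 1

1


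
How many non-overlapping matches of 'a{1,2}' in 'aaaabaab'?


Pattern 'a{1,2}' matches between 1 and 2 consecutive a's (greedy).
String: 'aaaabaab'
Finding runs of a's and applying greedy matching:
  Run at pos 0: 'aaaa' (length 4)
  Run at pos 5: 'aa' (length 2)
Matches: ['aa', 'aa', 'aa']
Count: 3

3


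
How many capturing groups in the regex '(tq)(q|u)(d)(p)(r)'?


To count capturing groups, count each '(' that starts a group.
Pattern: '(tq)(q|u)(d)(p)(r)'
Walking through the pattern:
  Position 0: '(' -> group #1
  Position 4: '(' -> group #2
  Position 9: '(' -> group #3
  Position 12: '(' -> group #4
  Position 15: '(' -> group #5
Total capturing groups: 5

5


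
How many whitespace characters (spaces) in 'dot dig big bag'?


\s matches whitespace characters (spaces, tabs, etc.).
Text: 'dot dig big bag'
This text has 4 words separated by spaces.
Number of spaces = number of words - 1 = 4 - 1 = 3

3


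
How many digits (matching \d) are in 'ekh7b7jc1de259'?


\d matches any digit 0-9.
Scanning 'ekh7b7jc1de259':
  pos 3: '7' -> DIGIT
  pos 5: '7' -> DIGIT
  pos 8: '1' -> DIGIT
  pos 11: '2' -> DIGIT
  pos 12: '5' -> DIGIT
  pos 13: '9' -> DIGIT
Digits found: ['7', '7', '1', '2', '5', '9']
Total: 6

6


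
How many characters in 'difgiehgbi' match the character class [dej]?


Character class [dej] matches any of: {d, e, j}
Scanning string 'difgiehgbi' character by character:
  pos 0: 'd' -> MATCH
  pos 1: 'i' -> no
  pos 2: 'f' -> no
  pos 3: 'g' -> no
  pos 4: 'i' -> no
  pos 5: 'e' -> MATCH
  pos 6: 'h' -> no
  pos 7: 'g' -> no
  pos 8: 'b' -> no
  pos 9: 'i' -> no
Total matches: 2

2


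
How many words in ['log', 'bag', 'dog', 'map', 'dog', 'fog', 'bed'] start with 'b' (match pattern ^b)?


Pattern ^b anchors to start of word. Check which words begin with 'b':
  'log' -> no
  'bag' -> MATCH (starts with 'b')
  'dog' -> no
  'map' -> no
  'dog' -> no
  'fog' -> no
  'bed' -> MATCH (starts with 'b')
Matching words: ['bag', 'bed']
Count: 2

2


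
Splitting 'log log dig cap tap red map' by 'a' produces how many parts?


Splitting by 'a' breaks the string at each occurrence of the separator.
Text: 'log log dig cap tap red map'
Parts after split:
  Part 1: 'log log dig c'
  Part 2: 'p t'
  Part 3: 'p red m'
  Part 4: 'p'
Total parts: 4

4


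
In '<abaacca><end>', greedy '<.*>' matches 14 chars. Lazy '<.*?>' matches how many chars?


Greedy '<.*>' tries to match as MUCH as possible.
Lazy '<.*?>' tries to match as LITTLE as possible.

String: '<abaacca><end>'
Greedy '<.*>' starts at first '<' and extends to the LAST '>': '<abaacca><end>' (14 chars)
Lazy '<.*?>' starts at first '<' and stops at the FIRST '>': '<abaacca>' (9 chars)

9


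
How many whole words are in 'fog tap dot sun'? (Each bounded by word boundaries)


Word boundaries (\b) mark the start/end of each word.
Text: 'fog tap dot sun'
Splitting by whitespace:
  Word 1: 'fog'
  Word 2: 'tap'
  Word 3: 'dot'
  Word 4: 'sun'
Total whole words: 4

4


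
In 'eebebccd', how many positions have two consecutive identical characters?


Looking for consecutive identical characters in 'eebebccd':
  pos 0-1: 'e' vs 'e' -> MATCH ('ee')
  pos 1-2: 'e' vs 'b' -> different
  pos 2-3: 'b' vs 'e' -> different
  pos 3-4: 'e' vs 'b' -> different
  pos 4-5: 'b' vs 'c' -> different
  pos 5-6: 'c' vs 'c' -> MATCH ('cc')
  pos 6-7: 'c' vs 'd' -> different
Consecutive identical pairs: ['ee', 'cc']
Count: 2

2


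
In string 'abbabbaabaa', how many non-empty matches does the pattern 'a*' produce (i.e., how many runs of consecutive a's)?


Pattern 'a*' matches zero or more a's. We want non-empty runs of consecutive a's.
String: 'abbabbaabaa'
Walking through the string to find runs of a's:
  Run 1: positions 0-0 -> 'a'
  Run 2: positions 3-3 -> 'a'
  Run 3: positions 6-7 -> 'aa'
  Run 4: positions 9-10 -> 'aa'
Non-empty runs found: ['a', 'a', 'aa', 'aa']
Count: 4

4


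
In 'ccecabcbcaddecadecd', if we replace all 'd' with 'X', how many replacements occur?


re.sub('d', 'X', text) replaces every occurrence of 'd' with 'X'.
Text: 'ccecabcbcaddecadecd'
Scanning for 'd':
  pos 10: 'd' -> replacement #1
  pos 11: 'd' -> replacement #2
  pos 15: 'd' -> replacement #3
  pos 18: 'd' -> replacement #4
Total replacements: 4

4


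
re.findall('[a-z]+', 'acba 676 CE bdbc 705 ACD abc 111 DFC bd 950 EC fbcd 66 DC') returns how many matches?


Pattern '[a-z]+' finds one or more lowercase letters.
Text: 'acba 676 CE bdbc 705 ACD abc 111 DFC bd 950 EC fbcd 66 DC'
Scanning for matches:
  Match 1: 'acba'
  Match 2: 'bdbc'
  Match 3: 'abc'
  Match 4: 'bd'
  Match 5: 'fbcd'
Total matches: 5

5


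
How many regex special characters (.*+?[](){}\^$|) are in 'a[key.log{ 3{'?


Regex special characters are: . * + ? [ ] ( ) { } \ ^ $ |
Scanning 'a[key.log{ 3{':
  pos 1: '[' -> SPECIAL
  pos 5: '.' -> SPECIAL
  pos 9: '{' -> SPECIAL
  pos 12: '{' -> SPECIAL
Special chars found: ['[', '.', '{', '{']
Total: 4

4


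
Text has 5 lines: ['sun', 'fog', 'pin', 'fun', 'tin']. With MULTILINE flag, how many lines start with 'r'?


With MULTILINE flag, ^ matches the start of each line.
Lines: ['sun', 'fog', 'pin', 'fun', 'tin']
Checking which lines start with 'r':
  Line 1: 'sun' -> no
  Line 2: 'fog' -> no
  Line 3: 'pin' -> no
  Line 4: 'fun' -> no
  Line 5: 'tin' -> no
Matching lines: []
Count: 0

0


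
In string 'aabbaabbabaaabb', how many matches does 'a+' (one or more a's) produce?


Pattern 'a+' matches one or more consecutive a's.
String: 'aabbaabbabaaabb'
Scanning for runs of a:
  Match 1: 'aa' (length 2)
  Match 2: 'aa' (length 2)
  Match 3: 'a' (length 1)
  Match 4: 'aaa' (length 3)
Total matches: 4

4


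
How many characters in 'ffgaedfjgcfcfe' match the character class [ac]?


Character class [ac] matches any of: {a, c}
Scanning string 'ffgaedfjgcfcfe' character by character:
  pos 0: 'f' -> no
  pos 1: 'f' -> no
  pos 2: 'g' -> no
  pos 3: 'a' -> MATCH
  pos 4: 'e' -> no
  pos 5: 'd' -> no
  pos 6: 'f' -> no
  pos 7: 'j' -> no
  pos 8: 'g' -> no
  pos 9: 'c' -> MATCH
  pos 10: 'f' -> no
  pos 11: 'c' -> MATCH
  pos 12: 'f' -> no
  pos 13: 'e' -> no
Total matches: 3

3


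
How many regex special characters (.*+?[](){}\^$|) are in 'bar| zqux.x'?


Regex special characters are: . * + ? [ ] ( ) { } \ ^ $ |
Scanning 'bar| zqux.x':
  pos 3: '|' -> SPECIAL
  pos 9: '.' -> SPECIAL
Special chars found: ['|', '.']
Total: 2

2


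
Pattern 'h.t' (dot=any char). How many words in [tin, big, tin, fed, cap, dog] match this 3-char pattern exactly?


Pattern 'h.t' means: starts with 'h', any single char, ends with 't'.
Checking each word (must be exactly 3 chars):
  'tin' (len=3): no
  'big' (len=3): no
  'tin' (len=3): no
  'fed' (len=3): no
  'cap' (len=3): no
  'dog' (len=3): no
Matching words: []
Total: 0

0


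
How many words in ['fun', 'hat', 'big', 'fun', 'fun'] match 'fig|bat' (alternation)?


Alternation 'fig|bat' matches either 'fig' or 'bat'.
Checking each word:
  'fun' -> no
  'hat' -> no
  'big' -> no
  'fun' -> no
  'fun' -> no
Matches: []
Count: 0

0


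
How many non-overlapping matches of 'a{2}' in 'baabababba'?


Pattern 'a{2}' matches exactly 2 consecutive a's (greedy, non-overlapping).
String: 'baabababba'
Scanning for runs of a's:
  Run at pos 1: 'aa' (length 2) -> 1 match(es)
  Run at pos 4: 'a' (length 1) -> 0 match(es)
  Run at pos 6: 'a' (length 1) -> 0 match(es)
  Run at pos 9: 'a' (length 1) -> 0 match(es)
Matches found: ['aa']
Total: 1

1


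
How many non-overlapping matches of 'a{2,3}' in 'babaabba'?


Pattern 'a{2,3}' matches between 2 and 3 consecutive a's (greedy).
String: 'babaabba'
Finding runs of a's and applying greedy matching:
  Run at pos 1: 'a' (length 1)
  Run at pos 3: 'aa' (length 2)
  Run at pos 7: 'a' (length 1)
Matches: ['aa']
Count: 1

1


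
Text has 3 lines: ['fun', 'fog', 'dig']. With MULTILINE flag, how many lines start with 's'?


With MULTILINE flag, ^ matches the start of each line.
Lines: ['fun', 'fog', 'dig']
Checking which lines start with 's':
  Line 1: 'fun' -> no
  Line 2: 'fog' -> no
  Line 3: 'dig' -> no
Matching lines: []
Count: 0

0


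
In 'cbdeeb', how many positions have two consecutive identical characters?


Looking for consecutive identical characters in 'cbdeeb':
  pos 0-1: 'c' vs 'b' -> different
  pos 1-2: 'b' vs 'd' -> different
  pos 2-3: 'd' vs 'e' -> different
  pos 3-4: 'e' vs 'e' -> MATCH ('ee')
  pos 4-5: 'e' vs 'b' -> different
Consecutive identical pairs: ['ee']
Count: 1

1


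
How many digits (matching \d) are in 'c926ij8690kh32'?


\d matches any digit 0-9.
Scanning 'c926ij8690kh32':
  pos 1: '9' -> DIGIT
  pos 2: '2' -> DIGIT
  pos 3: '6' -> DIGIT
  pos 6: '8' -> DIGIT
  pos 7: '6' -> DIGIT
  pos 8: '9' -> DIGIT
  pos 9: '0' -> DIGIT
  pos 12: '3' -> DIGIT
  pos 13: '2' -> DIGIT
Digits found: ['9', '2', '6', '8', '6', '9', '0', '3', '2']
Total: 9

9


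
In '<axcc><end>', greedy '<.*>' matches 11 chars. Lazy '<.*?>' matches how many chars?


Greedy '<.*>' tries to match as MUCH as possible.
Lazy '<.*?>' tries to match as LITTLE as possible.

String: '<axcc><end>'
Greedy '<.*>' starts at first '<' and extends to the LAST '>': '<axcc><end>' (11 chars)
Lazy '<.*?>' starts at first '<' and stops at the FIRST '>': '<axcc>' (6 chars)

6


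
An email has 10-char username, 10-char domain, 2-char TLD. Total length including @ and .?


An email address has format: username@domain.tld
Username length: 10
'@' character: 1
Domain length: 10
'.' character: 1
TLD length: 2
Total = 10 + 1 + 10 + 1 + 2 = 24

24


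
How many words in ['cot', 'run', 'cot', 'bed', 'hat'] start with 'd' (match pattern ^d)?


Pattern ^d anchors to start of word. Check which words begin with 'd':
  'cot' -> no
  'run' -> no
  'cot' -> no
  'bed' -> no
  'hat' -> no
Matching words: []
Count: 0

0


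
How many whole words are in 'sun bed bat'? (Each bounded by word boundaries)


Word boundaries (\b) mark the start/end of each word.
Text: 'sun bed bat'
Splitting by whitespace:
  Word 1: 'sun'
  Word 2: 'bed'
  Word 3: 'bat'
Total whole words: 3

3


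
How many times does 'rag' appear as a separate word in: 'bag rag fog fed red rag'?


Scanning each word for exact match 'rag':
  Word 1: 'bag' -> no
  Word 2: 'rag' -> MATCH
  Word 3: 'fog' -> no
  Word 4: 'fed' -> no
  Word 5: 'red' -> no
  Word 6: 'rag' -> MATCH
Total matches: 2

2


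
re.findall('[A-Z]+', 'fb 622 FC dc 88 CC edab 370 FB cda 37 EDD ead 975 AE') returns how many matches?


Pattern '[A-Z]+' finds one or more uppercase letters.
Text: 'fb 622 FC dc 88 CC edab 370 FB cda 37 EDD ead 975 AE'
Scanning for matches:
  Match 1: 'FC'
  Match 2: 'CC'
  Match 3: 'FB'
  Match 4: 'EDD'
  Match 5: 'AE'
Total matches: 5

5


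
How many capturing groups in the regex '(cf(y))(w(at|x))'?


To count capturing groups, count each '(' that starts a group.
Pattern: '(cf(y))(w(at|x))'
Walking through the pattern:
  Position 0: '(' -> group #1
  Position 3: '(' -> group #2
  Position 7: '(' -> group #3
  Position 9: '(' -> group #4
Total capturing groups: 4

4


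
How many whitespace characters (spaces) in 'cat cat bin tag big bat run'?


\s matches whitespace characters (spaces, tabs, etc.).
Text: 'cat cat bin tag big bat run'
This text has 7 words separated by spaces.
Number of spaces = number of words - 1 = 7 - 1 = 6

6


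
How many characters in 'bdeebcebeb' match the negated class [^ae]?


Negated class [^ae] matches any char NOT in {a, e}
Scanning 'bdeebcebeb':
  pos 0: 'b' -> MATCH
  pos 1: 'd' -> MATCH
  pos 2: 'e' -> no (excluded)
  pos 3: 'e' -> no (excluded)
  pos 4: 'b' -> MATCH
  pos 5: 'c' -> MATCH
  pos 6: 'e' -> no (excluded)
  pos 7: 'b' -> MATCH
  pos 8: 'e' -> no (excluded)
  pos 9: 'b' -> MATCH
Total matches: 6

6


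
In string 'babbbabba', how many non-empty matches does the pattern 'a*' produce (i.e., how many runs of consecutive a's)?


Pattern 'a*' matches zero or more a's. We want non-empty runs of consecutive a's.
String: 'babbbabba'
Walking through the string to find runs of a's:
  Run 1: positions 1-1 -> 'a'
  Run 2: positions 5-5 -> 'a'
  Run 3: positions 8-8 -> 'a'
Non-empty runs found: ['a', 'a', 'a']
Count: 3

3


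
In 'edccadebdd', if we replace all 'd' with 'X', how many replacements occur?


re.sub('d', 'X', text) replaces every occurrence of 'd' with 'X'.
Text: 'edccadebdd'
Scanning for 'd':
  pos 1: 'd' -> replacement #1
  pos 5: 'd' -> replacement #2
  pos 8: 'd' -> replacement #3
  pos 9: 'd' -> replacement #4
Total replacements: 4

4


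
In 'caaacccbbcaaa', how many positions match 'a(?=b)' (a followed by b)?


Lookahead 'a(?=b)' matches 'a' only when followed by 'b'.
String: 'caaacccbbcaaa'
Checking each position where char is 'a':
  pos 1: 'a' -> no (next='a')
  pos 2: 'a' -> no (next='a')
  pos 3: 'a' -> no (next='c')
  pos 10: 'a' -> no (next='a')
  pos 11: 'a' -> no (next='a')
Matching positions: []
Count: 0

0


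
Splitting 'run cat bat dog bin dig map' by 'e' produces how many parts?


Splitting by 'e' breaks the string at each occurrence of the separator.
Text: 'run cat bat dog bin dig map'
Parts after split:
  Part 1: 'run cat bat dog bin dig map'
Total parts: 1

1


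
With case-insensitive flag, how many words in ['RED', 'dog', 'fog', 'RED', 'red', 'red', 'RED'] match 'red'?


Case-insensitive matching: compare each word's lowercase form to 'red'.
  'RED' -> lower='red' -> MATCH
  'dog' -> lower='dog' -> no
  'fog' -> lower='fog' -> no
  'RED' -> lower='red' -> MATCH
  'red' -> lower='red' -> MATCH
  'red' -> lower='red' -> MATCH
  'RED' -> lower='red' -> MATCH
Matches: ['RED', 'RED', 'red', 'red', 'RED']
Count: 5

5


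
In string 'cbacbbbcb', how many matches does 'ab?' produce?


Pattern 'ab?' matches 'a' optionally followed by 'b'.
String: 'cbacbbbcb'
Scanning left to right for 'a' then checking next char:
  Match 1: 'a' (a not followed by b)
Total matches: 1

1


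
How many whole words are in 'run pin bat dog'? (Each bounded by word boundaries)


Word boundaries (\b) mark the start/end of each word.
Text: 'run pin bat dog'
Splitting by whitespace:
  Word 1: 'run'
  Word 2: 'pin'
  Word 3: 'bat'
  Word 4: 'dog'
Total whole words: 4

4


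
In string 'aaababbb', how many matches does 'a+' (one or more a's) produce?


Pattern 'a+' matches one or more consecutive a's.
String: 'aaababbb'
Scanning for runs of a:
  Match 1: 'aaa' (length 3)
  Match 2: 'a' (length 1)
Total matches: 2

2


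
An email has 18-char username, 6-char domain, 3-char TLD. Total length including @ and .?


An email address has format: username@domain.tld
Username length: 18
'@' character: 1
Domain length: 6
'.' character: 1
TLD length: 3
Total = 18 + 1 + 6 + 1 + 3 = 29

29


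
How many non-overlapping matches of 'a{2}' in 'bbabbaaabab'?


Pattern 'a{2}' matches exactly 2 consecutive a's (greedy, non-overlapping).
String: 'bbabbaaabab'
Scanning for runs of a's:
  Run at pos 2: 'a' (length 1) -> 0 match(es)
  Run at pos 5: 'aaa' (length 3) -> 1 match(es)
  Run at pos 9: 'a' (length 1) -> 0 match(es)
Matches found: ['aa']
Total: 1

1


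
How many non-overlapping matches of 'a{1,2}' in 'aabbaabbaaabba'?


Pattern 'a{1,2}' matches between 1 and 2 consecutive a's (greedy).
String: 'aabbaabbaaabba'
Finding runs of a's and applying greedy matching:
  Run at pos 0: 'aa' (length 2)
  Run at pos 4: 'aa' (length 2)
  Run at pos 8: 'aaa' (length 3)
  Run at pos 13: 'a' (length 1)
Matches: ['aa', 'aa', 'aa', 'a', 'a']
Count: 5

5


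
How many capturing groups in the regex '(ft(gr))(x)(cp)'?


To count capturing groups, count each '(' that starts a group.
Pattern: '(ft(gr))(x)(cp)'
Walking through the pattern:
  Position 0: '(' -> group #1
  Position 3: '(' -> group #2
  Position 8: '(' -> group #3
  Position 11: '(' -> group #4
Total capturing groups: 4

4


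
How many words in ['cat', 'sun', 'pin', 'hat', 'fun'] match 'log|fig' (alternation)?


Alternation 'log|fig' matches either 'log' or 'fig'.
Checking each word:
  'cat' -> no
  'sun' -> no
  'pin' -> no
  'hat' -> no
  'fun' -> no
Matches: []
Count: 0

0


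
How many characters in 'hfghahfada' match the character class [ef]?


Character class [ef] matches any of: {e, f}
Scanning string 'hfghahfada' character by character:
  pos 0: 'h' -> no
  pos 1: 'f' -> MATCH
  pos 2: 'g' -> no
  pos 3: 'h' -> no
  pos 4: 'a' -> no
  pos 5: 'h' -> no
  pos 6: 'f' -> MATCH
  pos 7: 'a' -> no
  pos 8: 'd' -> no
  pos 9: 'a' -> no
Total matches: 2

2


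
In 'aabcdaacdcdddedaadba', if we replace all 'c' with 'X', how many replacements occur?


re.sub('c', 'X', text) replaces every occurrence of 'c' with 'X'.
Text: 'aabcdaacdcdddedaadba'
Scanning for 'c':
  pos 3: 'c' -> replacement #1
  pos 7: 'c' -> replacement #2
  pos 9: 'c' -> replacement #3
Total replacements: 3

3


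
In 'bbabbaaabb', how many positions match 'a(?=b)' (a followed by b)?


Lookahead 'a(?=b)' matches 'a' only when followed by 'b'.
String: 'bbabbaaabb'
Checking each position where char is 'a':
  pos 2: 'a' -> MATCH (next='b')
  pos 5: 'a' -> no (next='a')
  pos 6: 'a' -> no (next='a')
  pos 7: 'a' -> MATCH (next='b')
Matching positions: [2, 7]
Count: 2

2


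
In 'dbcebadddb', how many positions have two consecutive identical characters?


Looking for consecutive identical characters in 'dbcebadddb':
  pos 0-1: 'd' vs 'b' -> different
  pos 1-2: 'b' vs 'c' -> different
  pos 2-3: 'c' vs 'e' -> different
  pos 3-4: 'e' vs 'b' -> different
  pos 4-5: 'b' vs 'a' -> different
  pos 5-6: 'a' vs 'd' -> different
  pos 6-7: 'd' vs 'd' -> MATCH ('dd')
  pos 7-8: 'd' vs 'd' -> MATCH ('dd')
  pos 8-9: 'd' vs 'b' -> different
Consecutive identical pairs: ['dd', 'dd']
Count: 2

2


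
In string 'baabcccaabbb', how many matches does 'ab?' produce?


Pattern 'ab?' matches 'a' optionally followed by 'b'.
String: 'baabcccaabbb'
Scanning left to right for 'a' then checking next char:
  Match 1: 'a' (a not followed by b)
  Match 2: 'ab' (a followed by b)
  Match 3: 'a' (a not followed by b)
  Match 4: 'ab' (a followed by b)
Total matches: 4

4


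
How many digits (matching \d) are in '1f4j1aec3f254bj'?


\d matches any digit 0-9.
Scanning '1f4j1aec3f254bj':
  pos 0: '1' -> DIGIT
  pos 2: '4' -> DIGIT
  pos 4: '1' -> DIGIT
  pos 8: '3' -> DIGIT
  pos 10: '2' -> DIGIT
  pos 11: '5' -> DIGIT
  pos 12: '4' -> DIGIT
Digits found: ['1', '4', '1', '3', '2', '5', '4']
Total: 7

7


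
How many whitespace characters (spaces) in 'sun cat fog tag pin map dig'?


\s matches whitespace characters (spaces, tabs, etc.).
Text: 'sun cat fog tag pin map dig'
This text has 7 words separated by spaces.
Number of spaces = number of words - 1 = 7 - 1 = 6

6


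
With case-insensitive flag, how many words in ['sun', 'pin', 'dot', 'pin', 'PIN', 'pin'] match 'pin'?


Case-insensitive matching: compare each word's lowercase form to 'pin'.
  'sun' -> lower='sun' -> no
  'pin' -> lower='pin' -> MATCH
  'dot' -> lower='dot' -> no
  'pin' -> lower='pin' -> MATCH
  'PIN' -> lower='pin' -> MATCH
  'pin' -> lower='pin' -> MATCH
Matches: ['pin', 'pin', 'PIN', 'pin']
Count: 4

4


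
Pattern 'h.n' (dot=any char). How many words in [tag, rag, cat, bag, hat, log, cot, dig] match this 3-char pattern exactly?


Pattern 'h.n' means: starts with 'h', any single char, ends with 'n'.
Checking each word (must be exactly 3 chars):
  'tag' (len=3): no
  'rag' (len=3): no
  'cat' (len=3): no
  'bag' (len=3): no
  'hat' (len=3): no
  'log' (len=3): no
  'cot' (len=3): no
  'dig' (len=3): no
Matching words: []
Total: 0

0


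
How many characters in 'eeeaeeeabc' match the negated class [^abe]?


Negated class [^abe] matches any char NOT in {a, b, e}
Scanning 'eeeaeeeabc':
  pos 0: 'e' -> no (excluded)
  pos 1: 'e' -> no (excluded)
  pos 2: 'e' -> no (excluded)
  pos 3: 'a' -> no (excluded)
  pos 4: 'e' -> no (excluded)
  pos 5: 'e' -> no (excluded)
  pos 6: 'e' -> no (excluded)
  pos 7: 'a' -> no (excluded)
  pos 8: 'b' -> no (excluded)
  pos 9: 'c' -> MATCH
Total matches: 1

1


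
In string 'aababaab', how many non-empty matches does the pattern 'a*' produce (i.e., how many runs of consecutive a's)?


Pattern 'a*' matches zero or more a's. We want non-empty runs of consecutive a's.
String: 'aababaab'
Walking through the string to find runs of a's:
  Run 1: positions 0-1 -> 'aa'
  Run 2: positions 3-3 -> 'a'
  Run 3: positions 5-6 -> 'aa'
Non-empty runs found: ['aa', 'a', 'aa']
Count: 3

3


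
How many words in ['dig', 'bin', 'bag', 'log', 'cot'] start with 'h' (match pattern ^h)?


Pattern ^h anchors to start of word. Check which words begin with 'h':
  'dig' -> no
  'bin' -> no
  'bag' -> no
  'log' -> no
  'cot' -> no
Matching words: []
Count: 0

0


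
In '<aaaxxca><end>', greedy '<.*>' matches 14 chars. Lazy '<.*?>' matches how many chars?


Greedy '<.*>' tries to match as MUCH as possible.
Lazy '<.*?>' tries to match as LITTLE as possible.

String: '<aaaxxca><end>'
Greedy '<.*>' starts at first '<' and extends to the LAST '>': '<aaaxxca><end>' (14 chars)
Lazy '<.*?>' starts at first '<' and stops at the FIRST '>': '<aaaxxca>' (9 chars)

9


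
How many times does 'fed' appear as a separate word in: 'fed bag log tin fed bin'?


Scanning each word for exact match 'fed':
  Word 1: 'fed' -> MATCH
  Word 2: 'bag' -> no
  Word 3: 'log' -> no
  Word 4: 'tin' -> no
  Word 5: 'fed' -> MATCH
  Word 6: 'bin' -> no
Total matches: 2

2


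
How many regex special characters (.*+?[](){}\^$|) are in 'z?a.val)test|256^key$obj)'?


Regex special characters are: . * + ? [ ] ( ) { } \ ^ $ |
Scanning 'z?a.val)test|256^key$obj)':
  pos 1: '?' -> SPECIAL
  pos 3: '.' -> SPECIAL
  pos 7: ')' -> SPECIAL
  pos 12: '|' -> SPECIAL
  pos 16: '^' -> SPECIAL
  pos 20: '$' -> SPECIAL
  pos 24: ')' -> SPECIAL
Special chars found: ['?', '.', ')', '|', '^', '$', ')']
Total: 7

7


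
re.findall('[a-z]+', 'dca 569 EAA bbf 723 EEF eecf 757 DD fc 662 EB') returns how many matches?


Pattern '[a-z]+' finds one or more lowercase letters.
Text: 'dca 569 EAA bbf 723 EEF eecf 757 DD fc 662 EB'
Scanning for matches:
  Match 1: 'dca'
  Match 2: 'bbf'
  Match 3: 'eecf'
  Match 4: 'fc'
Total matches: 4

4


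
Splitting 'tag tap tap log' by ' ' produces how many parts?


Splitting by ' ' breaks the string at each occurrence of the separator.
Text: 'tag tap tap log'
Parts after split:
  Part 1: 'tag'
  Part 2: 'tap'
  Part 3: 'tap'
  Part 4: 'log'
Total parts: 4

4


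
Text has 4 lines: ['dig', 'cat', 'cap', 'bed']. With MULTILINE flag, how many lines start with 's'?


With MULTILINE flag, ^ matches the start of each line.
Lines: ['dig', 'cat', 'cap', 'bed']
Checking which lines start with 's':
  Line 1: 'dig' -> no
  Line 2: 'cat' -> no
  Line 3: 'cap' -> no
  Line 4: 'bed' -> no
Matching lines: []
Count: 0

0


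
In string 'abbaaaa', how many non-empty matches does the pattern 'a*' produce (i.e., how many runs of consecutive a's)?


Pattern 'a*' matches zero or more a's. We want non-empty runs of consecutive a's.
String: 'abbaaaa'
Walking through the string to find runs of a's:
  Run 1: positions 0-0 -> 'a'
  Run 2: positions 3-6 -> 'aaaa'
Non-empty runs found: ['a', 'aaaa']
Count: 2

2


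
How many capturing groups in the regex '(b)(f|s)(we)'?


To count capturing groups, count each '(' that starts a group.
Pattern: '(b)(f|s)(we)'
Walking through the pattern:
  Position 0: '(' -> group #1
  Position 3: '(' -> group #2
  Position 8: '(' -> group #3
Total capturing groups: 3

3


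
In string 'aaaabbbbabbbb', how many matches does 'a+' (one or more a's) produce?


Pattern 'a+' matches one or more consecutive a's.
String: 'aaaabbbbabbbb'
Scanning for runs of a:
  Match 1: 'aaaa' (length 4)
  Match 2: 'a' (length 1)
Total matches: 2

2


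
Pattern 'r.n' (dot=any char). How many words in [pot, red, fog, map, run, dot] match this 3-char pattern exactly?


Pattern 'r.n' means: starts with 'r', any single char, ends with 'n'.
Checking each word (must be exactly 3 chars):
  'pot' (len=3): no
  'red' (len=3): no
  'fog' (len=3): no
  'map' (len=3): no
  'run' (len=3): MATCH
  'dot' (len=3): no
Matching words: ['run']
Total: 1

1


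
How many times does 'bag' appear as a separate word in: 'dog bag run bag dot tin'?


Scanning each word for exact match 'bag':
  Word 1: 'dog' -> no
  Word 2: 'bag' -> MATCH
  Word 3: 'run' -> no
  Word 4: 'bag' -> MATCH
  Word 5: 'dot' -> no
  Word 6: 'tin' -> no
Total matches: 2

2


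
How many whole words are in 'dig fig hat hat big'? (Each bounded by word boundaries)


Word boundaries (\b) mark the start/end of each word.
Text: 'dig fig hat hat big'
Splitting by whitespace:
  Word 1: 'dig'
  Word 2: 'fig'
  Word 3: 'hat'
  Word 4: 'hat'
  Word 5: 'big'
Total whole words: 5

5


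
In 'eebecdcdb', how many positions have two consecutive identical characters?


Looking for consecutive identical characters in 'eebecdcdb':
  pos 0-1: 'e' vs 'e' -> MATCH ('ee')
  pos 1-2: 'e' vs 'b' -> different
  pos 2-3: 'b' vs 'e' -> different
  pos 3-4: 'e' vs 'c' -> different
  pos 4-5: 'c' vs 'd' -> different
  pos 5-6: 'd' vs 'c' -> different
  pos 6-7: 'c' vs 'd' -> different
  pos 7-8: 'd' vs 'b' -> different
Consecutive identical pairs: ['ee']
Count: 1

1


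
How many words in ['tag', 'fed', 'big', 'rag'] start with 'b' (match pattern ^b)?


Pattern ^b anchors to start of word. Check which words begin with 'b':
  'tag' -> no
  'fed' -> no
  'big' -> MATCH (starts with 'b')
  'rag' -> no
Matching words: ['big']
Count: 1

1


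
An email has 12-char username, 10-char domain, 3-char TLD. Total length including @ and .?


An email address has format: username@domain.tld
Username length: 12
'@' character: 1
Domain length: 10
'.' character: 1
TLD length: 3
Total = 12 + 1 + 10 + 1 + 3 = 27

27


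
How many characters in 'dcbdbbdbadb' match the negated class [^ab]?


Negated class [^ab] matches any char NOT in {a, b}
Scanning 'dcbdbbdbadb':
  pos 0: 'd' -> MATCH
  pos 1: 'c' -> MATCH
  pos 2: 'b' -> no (excluded)
  pos 3: 'd' -> MATCH
  pos 4: 'b' -> no (excluded)
  pos 5: 'b' -> no (excluded)
  pos 6: 'd' -> MATCH
  pos 7: 'b' -> no (excluded)
  pos 8: 'a' -> no (excluded)
  pos 9: 'd' -> MATCH
  pos 10: 'b' -> no (excluded)
Total matches: 5

5


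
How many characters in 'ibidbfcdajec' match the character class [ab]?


Character class [ab] matches any of: {a, b}
Scanning string 'ibidbfcdajec' character by character:
  pos 0: 'i' -> no
  pos 1: 'b' -> MATCH
  pos 2: 'i' -> no
  pos 3: 'd' -> no
  pos 4: 'b' -> MATCH
  pos 5: 'f' -> no
  pos 6: 'c' -> no
  pos 7: 'd' -> no
  pos 8: 'a' -> MATCH
  pos 9: 'j' -> no
  pos 10: 'e' -> no
  pos 11: 'c' -> no
Total matches: 3

3


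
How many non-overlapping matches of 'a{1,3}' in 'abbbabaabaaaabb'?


Pattern 'a{1,3}' matches between 1 and 3 consecutive a's (greedy).
String: 'abbbabaabaaaabb'
Finding runs of a's and applying greedy matching:
  Run at pos 0: 'a' (length 1)
  Run at pos 4: 'a' (length 1)
  Run at pos 6: 'aa' (length 2)
  Run at pos 9: 'aaaa' (length 4)
Matches: ['a', 'a', 'aa', 'aaa', 'a']
Count: 5

5


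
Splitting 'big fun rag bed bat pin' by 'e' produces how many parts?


Splitting by 'e' breaks the string at each occurrence of the separator.
Text: 'big fun rag bed bat pin'
Parts after split:
  Part 1: 'big fun rag b'
  Part 2: 'd bat pin'
Total parts: 2

2


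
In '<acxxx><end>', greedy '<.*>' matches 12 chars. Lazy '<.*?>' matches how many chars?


Greedy '<.*>' tries to match as MUCH as possible.
Lazy '<.*?>' tries to match as LITTLE as possible.

String: '<acxxx><end>'
Greedy '<.*>' starts at first '<' and extends to the LAST '>': '<acxxx><end>' (12 chars)
Lazy '<.*?>' starts at first '<' and stops at the FIRST '>': '<acxxx>' (7 chars)

7


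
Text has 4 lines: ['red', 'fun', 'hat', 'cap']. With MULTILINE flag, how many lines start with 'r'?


With MULTILINE flag, ^ matches the start of each line.
Lines: ['red', 'fun', 'hat', 'cap']
Checking which lines start with 'r':
  Line 1: 'red' -> MATCH
  Line 2: 'fun' -> no
  Line 3: 'hat' -> no
  Line 4: 'cap' -> no
Matching lines: ['red']
Count: 1

1


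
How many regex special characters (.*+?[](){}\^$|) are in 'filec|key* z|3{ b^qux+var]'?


Regex special characters are: . * + ? [ ] ( ) { } \ ^ $ |
Scanning 'filec|key* z|3{ b^qux+var]':
  pos 5: '|' -> SPECIAL
  pos 9: '*' -> SPECIAL
  pos 12: '|' -> SPECIAL
  pos 14: '{' -> SPECIAL
  pos 17: '^' -> SPECIAL
  pos 21: '+' -> SPECIAL
  pos 25: ']' -> SPECIAL
Special chars found: ['|', '*', '|', '{', '^', '+', ']']
Total: 7

7


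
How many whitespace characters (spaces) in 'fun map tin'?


\s matches whitespace characters (spaces, tabs, etc.).
Text: 'fun map tin'
This text has 3 words separated by spaces.
Number of spaces = number of words - 1 = 3 - 1 = 2

2


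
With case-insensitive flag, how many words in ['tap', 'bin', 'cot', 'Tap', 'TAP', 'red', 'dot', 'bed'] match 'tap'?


Case-insensitive matching: compare each word's lowercase form to 'tap'.
  'tap' -> lower='tap' -> MATCH
  'bin' -> lower='bin' -> no
  'cot' -> lower='cot' -> no
  'Tap' -> lower='tap' -> MATCH
  'TAP' -> lower='tap' -> MATCH
  'red' -> lower='red' -> no
  'dot' -> lower='dot' -> no
  'bed' -> lower='bed' -> no
Matches: ['tap', 'Tap', 'TAP']
Count: 3

3


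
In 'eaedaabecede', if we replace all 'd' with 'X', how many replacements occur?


re.sub('d', 'X', text) replaces every occurrence of 'd' with 'X'.
Text: 'eaedaabecede'
Scanning for 'd':
  pos 3: 'd' -> replacement #1
  pos 10: 'd' -> replacement #2
Total replacements: 2

2


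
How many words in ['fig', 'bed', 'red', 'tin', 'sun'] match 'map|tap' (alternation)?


Alternation 'map|tap' matches either 'map' or 'tap'.
Checking each word:
  'fig' -> no
  'bed' -> no
  'red' -> no
  'tin' -> no
  'sun' -> no
Matches: []
Count: 0

0


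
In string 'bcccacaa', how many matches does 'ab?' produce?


Pattern 'ab?' matches 'a' optionally followed by 'b'.
String: 'bcccacaa'
Scanning left to right for 'a' then checking next char:
  Match 1: 'a' (a not followed by b)
  Match 2: 'a' (a not followed by b)
  Match 3: 'a' (a not followed by b)
Total matches: 3

3


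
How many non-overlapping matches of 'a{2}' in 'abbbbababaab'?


Pattern 'a{2}' matches exactly 2 consecutive a's (greedy, non-overlapping).
String: 'abbbbababaab'
Scanning for runs of a's:
  Run at pos 0: 'a' (length 1) -> 0 match(es)
  Run at pos 5: 'a' (length 1) -> 0 match(es)
  Run at pos 7: 'a' (length 1) -> 0 match(es)
  Run at pos 9: 'aa' (length 2) -> 1 match(es)
Matches found: ['aa']
Total: 1

1


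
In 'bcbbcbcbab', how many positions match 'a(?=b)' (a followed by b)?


Lookahead 'a(?=b)' matches 'a' only when followed by 'b'.
String: 'bcbbcbcbab'
Checking each position where char is 'a':
  pos 8: 'a' -> MATCH (next='b')
Matching positions: [8]
Count: 1

1


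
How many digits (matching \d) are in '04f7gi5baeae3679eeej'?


\d matches any digit 0-9.
Scanning '04f7gi5baeae3679eeej':
  pos 0: '0' -> DIGIT
  pos 1: '4' -> DIGIT
  pos 3: '7' -> DIGIT
  pos 6: '5' -> DIGIT
  pos 12: '3' -> DIGIT
  pos 13: '6' -> DIGIT
  pos 14: '7' -> DIGIT
  pos 15: '9' -> DIGIT
Digits found: ['0', '4', '7', '5', '3', '6', '7', '9']
Total: 8

8


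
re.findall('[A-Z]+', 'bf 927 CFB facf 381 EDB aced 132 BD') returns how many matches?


Pattern '[A-Z]+' finds one or more uppercase letters.
Text: 'bf 927 CFB facf 381 EDB aced 132 BD'
Scanning for matches:
  Match 1: 'CFB'
  Match 2: 'EDB'
  Match 3: 'BD'
Total matches: 3

3


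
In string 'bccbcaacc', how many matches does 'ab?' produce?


Pattern 'ab?' matches 'a' optionally followed by 'b'.
String: 'bccbcaacc'
Scanning left to right for 'a' then checking next char:
  Match 1: 'a' (a not followed by b)
  Match 2: 'a' (a not followed by b)
Total matches: 2

2


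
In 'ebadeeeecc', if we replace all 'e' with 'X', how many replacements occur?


re.sub('e', 'X', text) replaces every occurrence of 'e' with 'X'.
Text: 'ebadeeeecc'
Scanning for 'e':
  pos 0: 'e' -> replacement #1
  pos 4: 'e' -> replacement #2
  pos 5: 'e' -> replacement #3
  pos 6: 'e' -> replacement #4
  pos 7: 'e' -> replacement #5
Total replacements: 5

5


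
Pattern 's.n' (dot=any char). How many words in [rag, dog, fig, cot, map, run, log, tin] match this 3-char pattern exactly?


Pattern 's.n' means: starts with 's', any single char, ends with 'n'.
Checking each word (must be exactly 3 chars):
  'rag' (len=3): no
  'dog' (len=3): no
  'fig' (len=3): no
  'cot' (len=3): no
  'map' (len=3): no
  'run' (len=3): no
  'log' (len=3): no
  'tin' (len=3): no
Matching words: []
Total: 0

0


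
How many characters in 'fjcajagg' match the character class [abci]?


Character class [abci] matches any of: {a, b, c, i}
Scanning string 'fjcajagg' character by character:
  pos 0: 'f' -> no
  pos 1: 'j' -> no
  pos 2: 'c' -> MATCH
  pos 3: 'a' -> MATCH
  pos 4: 'j' -> no
  pos 5: 'a' -> MATCH
  pos 6: 'g' -> no
  pos 7: 'g' -> no
Total matches: 3

3


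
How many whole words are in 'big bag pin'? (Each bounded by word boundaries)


Word boundaries (\b) mark the start/end of each word.
Text: 'big bag pin'
Splitting by whitespace:
  Word 1: 'big'
  Word 2: 'bag'
  Word 3: 'pin'
Total whole words: 3

3


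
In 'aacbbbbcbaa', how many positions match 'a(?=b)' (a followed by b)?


Lookahead 'a(?=b)' matches 'a' only when followed by 'b'.
String: 'aacbbbbcbaa'
Checking each position where char is 'a':
  pos 0: 'a' -> no (next='a')
  pos 1: 'a' -> no (next='c')
  pos 9: 'a' -> no (next='a')
Matching positions: []
Count: 0

0


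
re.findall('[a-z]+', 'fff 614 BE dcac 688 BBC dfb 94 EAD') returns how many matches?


Pattern '[a-z]+' finds one or more lowercase letters.
Text: 'fff 614 BE dcac 688 BBC dfb 94 EAD'
Scanning for matches:
  Match 1: 'fff'
  Match 2: 'dcac'
  Match 3: 'dfb'
Total matches: 3

3


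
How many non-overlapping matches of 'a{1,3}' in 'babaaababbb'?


Pattern 'a{1,3}' matches between 1 and 3 consecutive a's (greedy).
String: 'babaaababbb'
Finding runs of a's and applying greedy matching:
  Run at pos 1: 'a' (length 1)
  Run at pos 3: 'aaa' (length 3)
  Run at pos 7: 'a' (length 1)
Matches: ['a', 'aaa', 'a']
Count: 3

3


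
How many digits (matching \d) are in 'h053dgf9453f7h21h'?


\d matches any digit 0-9.
Scanning 'h053dgf9453f7h21h':
  pos 1: '0' -> DIGIT
  pos 2: '5' -> DIGIT
  pos 3: '3' -> DIGIT
  pos 7: '9' -> DIGIT
  pos 8: '4' -> DIGIT
  pos 9: '5' -> DIGIT
  pos 10: '3' -> DIGIT
  pos 12: '7' -> DIGIT
  pos 14: '2' -> DIGIT
  pos 15: '1' -> DIGIT
Digits found: ['0', '5', '3', '9', '4', '5', '3', '7', '2', '1']
Total: 10

10


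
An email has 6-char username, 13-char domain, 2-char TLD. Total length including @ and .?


An email address has format: username@domain.tld
Username length: 6
'@' character: 1
Domain length: 13
'.' character: 1
TLD length: 2
Total = 6 + 1 + 13 + 1 + 2 = 23

23


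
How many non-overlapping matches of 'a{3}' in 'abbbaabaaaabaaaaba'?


Pattern 'a{3}' matches exactly 3 consecutive a's (greedy, non-overlapping).
String: 'abbbaabaaaabaaaaba'
Scanning for runs of a's:
  Run at pos 0: 'a' (length 1) -> 0 match(es)
  Run at pos 4: 'aa' (length 2) -> 0 match(es)
  Run at pos 7: 'aaaa' (length 4) -> 1 match(es)
  Run at pos 12: 'aaaa' (length 4) -> 1 match(es)
  Run at pos 17: 'a' (length 1) -> 0 match(es)
Matches found: ['aaa', 'aaa']
Total: 2

2


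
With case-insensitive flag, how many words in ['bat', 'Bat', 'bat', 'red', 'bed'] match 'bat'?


Case-insensitive matching: compare each word's lowercase form to 'bat'.
  'bat' -> lower='bat' -> MATCH
  'Bat' -> lower='bat' -> MATCH
  'bat' -> lower='bat' -> MATCH
  'red' -> lower='red' -> no
  'bed' -> lower='bed' -> no
Matches: ['bat', 'Bat', 'bat']
Count: 3

3


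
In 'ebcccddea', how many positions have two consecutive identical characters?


Looking for consecutive identical characters in 'ebcccddea':
  pos 0-1: 'e' vs 'b' -> different
  pos 1-2: 'b' vs 'c' -> different
  pos 2-3: 'c' vs 'c' -> MATCH ('cc')
  pos 3-4: 'c' vs 'c' -> MATCH ('cc')
  pos 4-5: 'c' vs 'd' -> different
  pos 5-6: 'd' vs 'd' -> MATCH ('dd')
  pos 6-7: 'd' vs 'e' -> different
  pos 7-8: 'e' vs 'a' -> different
Consecutive identical pairs: ['cc', 'cc', 'dd']
Count: 3

3
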